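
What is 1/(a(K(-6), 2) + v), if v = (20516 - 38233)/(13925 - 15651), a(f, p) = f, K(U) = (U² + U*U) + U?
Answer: 1726/131633 ≈ 0.013112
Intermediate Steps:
K(U) = U + 2*U² (K(U) = (U² + U²) + U = 2*U² + U = U + 2*U²)
v = 17717/1726 (v = -17717/(-1726) = -17717*(-1/1726) = 17717/1726 ≈ 10.265)
1/(a(K(-6), 2) + v) = 1/(-6*(1 + 2*(-6)) + 17717/1726) = 1/(-6*(1 - 12) + 17717/1726) = 1/(-6*(-11) + 17717/1726) = 1/(66 + 17717/1726) = 1/(131633/1726) = 1726/131633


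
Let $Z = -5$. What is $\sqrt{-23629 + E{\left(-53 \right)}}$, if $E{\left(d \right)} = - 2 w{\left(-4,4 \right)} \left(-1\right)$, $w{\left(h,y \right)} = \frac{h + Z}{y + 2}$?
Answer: $4 i \sqrt{1477} \approx 153.73 i$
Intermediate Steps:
$w{\left(h,y \right)} = \frac{-5 + h}{2 + y}$ ($w{\left(h,y \right)} = \frac{h - 5}{y + 2} = \frac{-5 + h}{2 + y}$)
$E{\left(d \right)} = -3$ ($E{\left(d \right)} = - 2 \frac{-5 - 4}{2 + 4} \left(-1\right) = - 2 \cdot \frac{1}{6} \left(-9\right) \left(-1\right) = \left(-2\right) \left(- \frac{3}{2}\right) \left(-1\right) = 3 \left(-1\right) = -3$)
$\sqrt{-23629 + E{\left(-53 \right)}} = \sqrt{-23629 - 3} = \sqrt{-23632} = 4 i \sqrt{1477}$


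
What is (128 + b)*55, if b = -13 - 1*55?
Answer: 3300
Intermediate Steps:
b = -68 (b = -13 - 55 = -68)
(128 + b)*55 = (128 - 68)*55 = 60*55 = 3300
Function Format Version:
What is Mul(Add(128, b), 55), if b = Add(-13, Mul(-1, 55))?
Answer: 3300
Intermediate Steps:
b = -68 (b = Add(-13, -55) = -68)
Mul(Add(128, b), 55) = Mul(Add(128, -68), 55) = Mul(60, 55) = 3300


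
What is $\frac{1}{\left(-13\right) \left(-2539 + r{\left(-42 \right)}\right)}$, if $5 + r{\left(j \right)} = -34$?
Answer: $\frac{1}{33514} \approx 2.9838 \cdot 10^{-5}$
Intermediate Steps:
$r{\left(j \right)} = -39$ ($r{\left(j \right)} = -5 - 34 = -39$)
$\frac{1}{\left(-13\right) \left(-2539 + r{\left(-42 \right)}\right)} = \frac{1}{\left(-13\right) \left(-2539 - 39\right)} = - \frac{1}{13 \left(-2578\right)} = \left(- \frac{1}{13}\right) \left(- \frac{1}{2578}\right) = \frac{1}{33514}$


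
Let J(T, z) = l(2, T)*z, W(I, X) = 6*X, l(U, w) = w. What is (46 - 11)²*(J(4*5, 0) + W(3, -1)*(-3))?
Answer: 22050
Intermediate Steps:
J(T, z) = T*z
(46 - 11)²*(J(4*5, 0) + W(3, -1)*(-3)) = (46 - 11)²*((4*5)*0 + (6*(-1))*(-3)) = 35²*(20*0 - 6*(-3)) = 1225*(0 + 18) = 1225*18 = 22050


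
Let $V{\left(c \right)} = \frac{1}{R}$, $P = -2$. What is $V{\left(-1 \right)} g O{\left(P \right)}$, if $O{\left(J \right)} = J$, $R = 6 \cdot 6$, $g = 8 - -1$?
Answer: $- \frac{1}{2} \approx -0.5$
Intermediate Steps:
$g = 9$ ($g = 8 + 1 = 9$)
$R = 36$
$V{\left(c \right)} = \frac{1}{36}$
$V{\left(-1 \right)} g O{\left(P \right)} = \frac{1}{36} \cdot 9 \left(-2\right) = \frac{1}{4} \left(-2\right) = - \frac{1}{2}$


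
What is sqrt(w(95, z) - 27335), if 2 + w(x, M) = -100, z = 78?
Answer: I*sqrt(27437) ≈ 165.64*I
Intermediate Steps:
w(x, M) = -102 (w(x, M) = -2 - 100 = -102)
sqrt(w(95, z) - 27335) = sqrt(-102 - 27335) = sqrt(-27437) = I*sqrt(27437)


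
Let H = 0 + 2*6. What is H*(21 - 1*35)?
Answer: -168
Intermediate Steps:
H = 12 (H = 0 + 12 = 12)
H*(21 - 1*35) = 12*(21 - 1*35) = 12*(21 - 35) = 12*(-14) = -168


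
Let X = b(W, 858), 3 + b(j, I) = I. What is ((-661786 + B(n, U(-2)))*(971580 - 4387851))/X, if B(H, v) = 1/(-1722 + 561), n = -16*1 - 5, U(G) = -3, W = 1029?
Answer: 874945204981079/330885 ≈ 2.6443e+9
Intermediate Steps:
b(j, I) = -3 + I
X = 855 (X = -3 + 858 = 855)
n = -21 (n = -16 - 5 = -21)
B(H, v) = -1/1161 (B(H, v) = 1/(-1161) = -1/1161)
((-661786 + B(n, U(-2)))*(971580 - 4387851))/X = ((-661786 - 1/1161)*(971580 - 4387851))/855 = -768333547/1161*(-3416271)*(1/855) = (874945204981079/387)*(1/855) = 874945204981079/330885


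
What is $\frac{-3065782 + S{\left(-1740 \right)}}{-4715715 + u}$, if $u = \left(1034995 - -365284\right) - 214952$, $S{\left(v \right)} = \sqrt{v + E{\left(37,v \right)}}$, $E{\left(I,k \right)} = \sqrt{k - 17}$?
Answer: $\frac{1532891}{1765194} - \frac{\sqrt{-1740 + i \sqrt{1757}}}{3530388} \approx 0.8684 - 1.1816 \cdot 10^{-5} i$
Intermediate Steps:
$E{\left(I,k \right)} = \sqrt{-17 + k}$
$S{\left(v \right)} = \sqrt{v + \sqrt{-17 + v}}$
$u = 1185327$ ($u = \left(1034995 + 365284\right) - 214952 = 1400279 - 214952 = 1185327$)
$\frac{-3065782 + S{\left(-1740 \right)}}{-4715715 + u} = \frac{-3065782 + \sqrt{-1740 + \sqrt{-17 - 1740}}}{-4715715 + 1185327} = \frac{-3065782 + \sqrt{-1740 + \sqrt{-1757}}}{-3530388} = \left(-3065782 + \sqrt{-1740 + i \sqrt{1757}}\right) \left(- \frac{1}{3530388}\right) = \frac{1532891}{1765194} - \frac{\sqrt{-1740 + i \sqrt{1757}}}{3530388}$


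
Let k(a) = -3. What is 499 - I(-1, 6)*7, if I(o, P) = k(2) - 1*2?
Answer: 534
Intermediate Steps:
I(o, P) = -5 (I(o, P) = -3 - 1*2 = -3 - 2 = -5)
499 - I(-1, 6)*7 = 499 - (-5)*7 = 499 - 1*(-35) = 499 + 35 = 534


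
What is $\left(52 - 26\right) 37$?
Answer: $962$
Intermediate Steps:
$\left(52 - 26\right) 37 = 26 \cdot 37 = 962$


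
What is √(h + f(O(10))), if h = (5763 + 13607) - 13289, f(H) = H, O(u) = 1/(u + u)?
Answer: √608105/10 ≈ 77.981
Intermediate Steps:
O(u) = 1/(2*u)
h = 6081 (h = 19370 - 13289 = 6081)
√(h + f(O(10))) = √(6081 + (½)/10) = √(6081 + (½)*(⅒)) = √(6081 + 1/20) = √(121621/20) = √608105/10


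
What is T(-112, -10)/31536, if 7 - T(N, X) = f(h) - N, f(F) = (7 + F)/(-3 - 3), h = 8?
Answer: -205/63072 ≈ -0.0032503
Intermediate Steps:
f(F) = -7/6 - F/6 (f(F) = (7 + F)/(-6) = (7 + F)*(-⅙) = -7/6 - F/6)
T(N, X) = 19/2 + N (T(N, X) = 7 - ((-7/6 - ⅙*8) - N) = 7 - ((-7/6 - 4/3) - N) = 7 - (-5/2 - N) = 7 + (5/2 + N) = 19/2 + N)
T(-112, -10)/31536 = (19/2 - 112)/31536 = -205/2*1/31536 = -205/63072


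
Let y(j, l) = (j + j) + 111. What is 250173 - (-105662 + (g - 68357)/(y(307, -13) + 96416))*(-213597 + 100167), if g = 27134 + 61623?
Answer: -1164231646925667/97141 ≈ -1.1985e+10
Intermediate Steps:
g = 88757
y(j, l) = 111 + 2*j (y(j, l) = 2*j + 111 = 111 + 2*j)
250173 - (-105662 + (g - 68357)/(y(307, -13) + 96416))*(-213597 + 100167) = 250173 - (-105662 + (88757 - 68357)/((111 + 2*307) + 96416))*(-213597 + 100167) = 250173 - (-105662 + 20400/((111 + 614) + 96416))*(-113430) = 250173 - (-105662 + 20400/(725 + 96416))*(-113430) = 250173 - (-105662 + 20400/97141)*(-113430) = 250173 - (-10264091942)*(-113430)/97141 = 250173 - 1*1164255948981060/97141 = 250173 - 1164255948981060/97141 = -1164231646925667/97141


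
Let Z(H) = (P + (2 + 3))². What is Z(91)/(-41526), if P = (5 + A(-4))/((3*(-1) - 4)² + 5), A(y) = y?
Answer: -73441/121089816 ≈ -0.00060650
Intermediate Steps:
P = 1/54 (P = (5 - 4)/((3*(-1) - 4)² + 5) = 1/((-3 - 4)² + 5) = 1/((-7)² + 5) = 1/(49 + 5) = 1/54 ≈ 0.018519)
Z(H) = 73441/2916 (Z(H) = (1/54 + (2 + 3))² = (1/54 + 5)² = (271/54)² = 73441/2916)
Z(91)/(-41526) = (73441/2916)/(-41526) = (73441/2916)*(-1/41526) = -73441/121089816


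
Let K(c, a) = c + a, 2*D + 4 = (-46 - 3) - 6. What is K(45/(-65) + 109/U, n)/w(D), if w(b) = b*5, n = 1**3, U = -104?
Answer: 77/15340 ≈ 0.0050196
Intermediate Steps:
D = -59/2 (D = -2 + ((-46 - 3) - 6)/2 = -2 + (-49 - 6)/2 = -2 + (1/2)*(-55) = -2 - 55/2 = -59/2 ≈ -29.500)
n = 1
K(c, a) = a + c
w(b) = 5*b
K(45/(-65) + 109/U, n)/w(D) = (1 + (45/(-65) + 109/(-104)))/((5*(-59/2))) = (1 + (45*(-1/65) + 109*(-1/104)))/(-295/2) = (1 + (-9/13 - 109/104))*(-2/295) = (1 - 181/104)*(-2/295) = -77/104*(-2/295) = 77/15340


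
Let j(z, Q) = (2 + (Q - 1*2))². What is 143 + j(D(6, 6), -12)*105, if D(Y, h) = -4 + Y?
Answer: 15263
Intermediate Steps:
j(z, Q) = Q² (j(z, Q) = (2 + (Q - 2))² = (2 + (-2 + Q))² = Q²)
143 + j(D(6, 6), -12)*105 = 143 + (-12)²*105 = 143 + 144*105 = 143 + 15120 = 15263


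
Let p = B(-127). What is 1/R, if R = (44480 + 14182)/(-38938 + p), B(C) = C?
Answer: -39065/58662 ≈ -0.66593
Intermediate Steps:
p = -127
R = -58662/39065 (R = (44480 + 14182)/(-38938 - 127) = 58662/(-39065) = 58662*(-1/39065) = -58662/39065 ≈ -1.5017)
1/R = 1/(-58662/39065) = -39065/58662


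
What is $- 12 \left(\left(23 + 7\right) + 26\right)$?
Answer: $-672$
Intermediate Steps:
$- 12 \left(\left(23 + 7\right) + 26\right) = - 12 \left(30 + 26\right) = \left(-12\right) 56 = -672$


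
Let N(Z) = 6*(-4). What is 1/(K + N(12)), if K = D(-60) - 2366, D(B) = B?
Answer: -1/2450 ≈ -0.00040816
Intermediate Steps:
N(Z) = -24
K = -2426 (K = -60 - 2366 = -2426)
1/(K + N(12)) = 1/(-2426 - 24) = 1/(-2450) = -1/2450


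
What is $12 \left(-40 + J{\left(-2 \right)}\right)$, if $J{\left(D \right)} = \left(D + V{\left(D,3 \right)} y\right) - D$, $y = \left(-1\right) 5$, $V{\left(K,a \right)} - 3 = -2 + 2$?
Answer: $-660$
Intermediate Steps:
$V{\left(K,a \right)} = 3$ ($V{\left(K,a \right)} = 3 + \left(-2 + 2\right) = 3 + 0 = 3$)
$y = -5$
$J{\left(D \right)} = -15$ ($J{\left(D \right)} = \left(D + 3 \left(-5\right)\right) - D = \left(D - 15\right) - D = \left(-15 + D\right) - D = -15$)
$12 \left(-40 + J{\left(-2 \right)}\right) = 12 \left(-40 - 15\right) = 12 \left(-55\right) = -660$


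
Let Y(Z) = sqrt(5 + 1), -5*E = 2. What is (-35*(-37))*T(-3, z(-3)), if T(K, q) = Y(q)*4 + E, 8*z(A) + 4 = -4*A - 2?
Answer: -518 + 5180*sqrt(6) ≈ 12170.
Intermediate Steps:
E = -2/5 (E = -1/5*2 = -2/5 ≈ -0.40000)
z(A) = -3/4 - A/2 (z(A) = -1/2 + (-4*A - 2)/8 = -1/2 + (-2 - 4*A)/8 = -1/2 + (-1/4 - A/2) = -3/4 - A/2)
Y(Z) = sqrt(6)
T(K, q) = -2/5 + 4*sqrt(6) (T(K, q) = sqrt(6)*4 - 2/5 = 4*sqrt(6) - 2/5 = -2/5 + 4*sqrt(6))
(-35*(-37))*T(-3, z(-3)) = (-35*(-37))*(-2/5 + 4*sqrt(6)) = 1295*(-2/5 + 4*sqrt(6)) = -518 + 5180*sqrt(6)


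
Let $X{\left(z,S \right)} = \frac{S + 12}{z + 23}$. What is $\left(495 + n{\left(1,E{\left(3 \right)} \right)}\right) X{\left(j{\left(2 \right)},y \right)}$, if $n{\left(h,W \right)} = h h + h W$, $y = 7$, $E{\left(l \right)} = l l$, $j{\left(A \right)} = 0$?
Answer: $\frac{9595}{23} \approx 417.17$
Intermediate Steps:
$E{\left(l \right)} = l^{2}$
$X{\left(z,S \right)} = \frac{12 + S}{23 + z}$
$n{\left(h,W \right)} = h^{2} + W h$
$\left(495 + n{\left(1,E{\left(3 \right)} \right)}\right) X{\left(j{\left(2 \right)},y \right)} = \left(495 + 1 \left(3^{2} + 1\right)\right) \frac{12 + 7}{23 + 0} = \left(495 + 1 \left(9 + 1\right)\right) \frac{1}{23} \cdot 19 = \left(495 + 1 \cdot 10\right) \frac{1}{23} \cdot 19 = \left(495 + 10\right) \frac{19}{23} = 505 \cdot \frac{19}{23} = \frac{9595}{23}$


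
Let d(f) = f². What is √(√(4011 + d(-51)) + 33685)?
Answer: √(33685 + 2*√1653) ≈ 183.76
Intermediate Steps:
√(√(4011 + d(-51)) + 33685) = √(√(4011 + (-51)²) + 33685) = √(√(4011 + 2601) + 33685) = √(√6612 + 33685) = √(2*√1653 + 33685) = √(33685 + 2*√1653)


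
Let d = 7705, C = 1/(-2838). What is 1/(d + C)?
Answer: 2838/21866789 ≈ 0.00012979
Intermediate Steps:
C = -1/2838 ≈ -0.00035236
1/(d + C) = 1/(7705 - 1/2838) = 1/(21866789/2838) = 2838/21866789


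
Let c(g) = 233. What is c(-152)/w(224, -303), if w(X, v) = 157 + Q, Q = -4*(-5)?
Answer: 233/177 ≈ 1.3164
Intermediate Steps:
Q = 20
w(X, v) = 177 (w(X, v) = 157 + 20 = 177)
c(-152)/w(224, -303) = 233/177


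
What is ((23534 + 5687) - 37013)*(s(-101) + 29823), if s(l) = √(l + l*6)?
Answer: -232380816 - 7792*I*√707 ≈ -2.3238e+8 - 2.0719e+5*I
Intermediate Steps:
s(l) = √7*√l (s(l) = √(l + 6*l) = √(7*l) = √7*√l)
((23534 + 5687) - 37013)*(s(-101) + 29823) = ((23534 + 5687) - 37013)*(√7*√(-101) + 29823) = (29221 - 37013)*(√7*(I*√101) + 29823) = -7792*(I*√707 + 29823) = -7792*(29823 + I*√707) = -232380816 - 7792*I*√707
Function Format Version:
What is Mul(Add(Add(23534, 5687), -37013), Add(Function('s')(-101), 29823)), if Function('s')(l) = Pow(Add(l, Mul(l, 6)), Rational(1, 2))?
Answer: Add(-232380816, Mul(-7792, I, Pow(707, Rational(1, 2)))) ≈ Add(-2.3238e+8, Mul(-2.0719e+5, I))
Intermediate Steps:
Function('s')(l) = Mul(Pow(7, Rational(1, 2)), Pow(l, Rational(1, 2))) (Function('s')(l) = Pow(Add(l, Mul(6, l)), Rational(1, 2)) = Pow(Mul(7, l), Rational(1, 2)) = Mul(Pow(7, Rational(1, 2)), Pow(l, Rational(1, 2))))
Mul(Add(Add(23534, 5687), -37013), Add(Function('s')(-101), 29823)) = Mul(Add(Add(23534, 5687), -37013), Add(Mul(Pow(7, Rational(1, 2)), Pow(-101, Rational(1, 2))), 29823)) = Mul(Add(29221, -37013), Add(Mul(Pow(7, Rational(1, 2)), Mul(I, Pow(101, Rational(1, 2)))), 29823)) = Mul(-7792, Add(Mul(I, Pow(707, Rational(1, 2))), 29823)) = Mul(-7792, Add(29823, Mul(I, Pow(707, Rational(1, 2))))) = Add(-232380816, Mul(-7792, I, Pow(707, Rational(1, 2))))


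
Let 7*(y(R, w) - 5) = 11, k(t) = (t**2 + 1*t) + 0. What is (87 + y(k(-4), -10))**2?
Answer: 429025/49 ≈ 8755.6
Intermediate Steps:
k(t) = t + t**2 (k(t) = (t**2 + t) + 0 = (t + t**2) + 0 = t + t**2)
y(R, w) = 46/7 (y(R, w) = 5 + (1/7)*11 = 5 + 11/7 = 46/7)
(87 + y(k(-4), -10))**2 = (87 + 46/7)**2 = (655/7)**2 = 429025/49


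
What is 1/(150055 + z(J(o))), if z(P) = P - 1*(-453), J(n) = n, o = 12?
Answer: 1/150520 ≈ 6.6436e-6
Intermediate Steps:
z(P) = 453 + P (z(P) = P + 453 = 453 + P)
1/(150055 + z(J(o))) = 1/(150055 + (453 + 12)) = 1/(150055 + 465) = 1/150520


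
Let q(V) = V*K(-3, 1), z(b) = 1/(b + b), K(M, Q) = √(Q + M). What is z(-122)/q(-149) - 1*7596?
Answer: -7596 - I*√2/72712 ≈ -7596.0 - 1.945e-5*I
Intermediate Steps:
K(M, Q) = √(M + Q)
z(b) = 1/(2*b)
q(V) = I*V*√2 (q(V) = V*√(-3 + 1) = V*√(-2) = V*(I*√2) = I*V*√2)
z(-122)/q(-149) - 1*7596 = ((½)/(-122))/((I*(-149)*√2)) - 1*7596 = ((½)*(-1/122))/((-149*I*√2)) - 7596 = -I*√2/72712 - 7596 = -7596 - I*√2/72712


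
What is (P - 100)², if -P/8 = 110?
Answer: 960400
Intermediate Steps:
P = -880 (P = -8*110 = -880)
(P - 100)² = (-880 - 100)² = (-980)² = 960400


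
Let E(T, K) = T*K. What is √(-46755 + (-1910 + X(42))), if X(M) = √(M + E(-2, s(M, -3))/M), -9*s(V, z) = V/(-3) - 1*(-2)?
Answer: √(-21461265 + 21*√18494)/21 ≈ 220.59*I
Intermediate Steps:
s(V, z) = -2/9 + V/27 (s(V, z) = -(V/(-3) - 1*(-2))/9 = -(V*(-⅓) + 2)/9 = -(-V/3 + 2)/9 = -(2 - V/3)/9 = -2/9 + V/27)
E(T, K) = K*T
X(M) = √(M + (4/9 - 2*M/27)/M) (X(M) = √(M + ((-2/9 + M/27)*(-2))/M) = √(M + (4/9 - 2*M/27)/M))
√(-46755 + (-1910 + X(42))) = √(-46755 + (-1910 + √(-6 + 36/42 + 81*42)/9)) = √(-46755 + (-1910 + √(-6 + 36*(1/42) + 3402)/9)) = √(-46755 + (-1910 + √(-6 + 6/7 + 3402)/9)) = √(-46755 + (-1910 + √(23778/7)/9)) = √(-46755 + (-1910 + (3*√18494/7)/9)) = √(-46755 + (-1910 + √18494/21)) = √(-48665 + √18494/21)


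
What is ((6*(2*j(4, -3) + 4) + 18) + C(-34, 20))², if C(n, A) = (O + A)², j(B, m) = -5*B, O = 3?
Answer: 109561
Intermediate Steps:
C(n, A) = (3 + A)²
((6*(2*j(4, -3) + 4) + 18) + C(-34, 20))² = ((6*(2*(-5*4) + 4) + 18) + (3 + 20)²)² = ((6*(2*(-20) + 4) + 18) + 23²)² = ((6*(-40 + 4) + 18) + 529)² = ((6*(-36) + 18) + 529)² = ((-216 + 18) + 529)² = (-198 + 529)² = 331² = 109561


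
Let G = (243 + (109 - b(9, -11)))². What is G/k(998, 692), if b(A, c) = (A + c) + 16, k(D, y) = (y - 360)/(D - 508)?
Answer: 13994890/83 ≈ 1.6861e+5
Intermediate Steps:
k(D, y) = (-360 + y)/(-508 + D)
b(A, c) = 16 + A + c
G = 114244 (G = (243 + (109 - (16 + 9 - 11)))² = (243 + (109 - 1*14))² = (243 + (109 - 14))² = (243 + 95)² = 338² = 114244)
G/k(998, 692) = 114244/(((-360 + 692)/(-508 + 998))) = 114244/((332/490)) = 114244/(((1/490)*332)) = 114244/(166/245) = 114244*(245/166) = 13994890/83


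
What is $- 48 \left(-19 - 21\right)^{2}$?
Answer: $-76800$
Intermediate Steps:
$- 48 \left(-19 - 21\right)^{2} = - 48 \left(-40\right)^{2} = \left(-48\right) 1600 = -76800$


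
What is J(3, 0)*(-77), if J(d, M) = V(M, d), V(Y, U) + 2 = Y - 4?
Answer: 462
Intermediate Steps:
V(Y, U) = -6 + Y (V(Y, U) = -2 + (Y - 4) = -2 + (-4 + Y) = -6 + Y)
J(d, M) = -6 + M
J(3, 0)*(-77) = (-6 + 0)*(-77) = -6*(-77) = 462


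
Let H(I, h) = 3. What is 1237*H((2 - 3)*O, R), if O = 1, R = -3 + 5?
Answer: 3711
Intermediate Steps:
R = 2
1237*H((2 - 3)*O, R) = 1237*3 = 3711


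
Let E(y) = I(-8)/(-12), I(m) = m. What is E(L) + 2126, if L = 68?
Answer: 6380/3 ≈ 2126.7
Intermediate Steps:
E(y) = ⅔ (E(y) = -8/(-12) = -8*(-1/12) = ⅔)
E(L) + 2126 = ⅔ + 2126 = 6380/3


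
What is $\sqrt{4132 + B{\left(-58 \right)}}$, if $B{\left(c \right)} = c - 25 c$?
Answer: $2 \sqrt{1381} \approx 74.324$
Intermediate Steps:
$B{\left(c \right)} = - 24 c$
$\sqrt{4132 + B{\left(-58 \right)}} = \sqrt{4132 - -1392} = \sqrt{4132 + 1392} = \sqrt{5524} = 2 \sqrt{1381}$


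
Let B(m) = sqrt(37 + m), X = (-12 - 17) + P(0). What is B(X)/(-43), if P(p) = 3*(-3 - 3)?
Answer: -I*sqrt(10)/43 ≈ -0.073541*I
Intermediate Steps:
P(p) = -18 (P(p) = 3*(-6) = -18)
X = -47 (X = (-12 - 17) - 18 = -29 - 18 = -47)
B(X)/(-43) = sqrt(37 - 47)/(-43) = -I*sqrt(10)/43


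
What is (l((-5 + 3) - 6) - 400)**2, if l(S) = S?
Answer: 166464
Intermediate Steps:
(l((-5 + 3) - 6) - 400)**2 = (((-5 + 3) - 6) - 400)**2 = ((-2 - 6) - 400)**2 = (-8 - 400)**2 = (-408)**2 = 166464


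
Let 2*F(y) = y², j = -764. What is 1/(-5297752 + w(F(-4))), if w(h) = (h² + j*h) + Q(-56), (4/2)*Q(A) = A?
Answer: -1/5303828 ≈ -1.8854e-7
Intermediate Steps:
F(y) = y²/2
Q(A) = A/2
w(h) = -28 + h² - 764*h (w(h) = (h² - 764*h) + (½)*(-56) = (h² - 764*h) - 28 = -28 + h² - 764*h)
1/(-5297752 + w(F(-4))) = 1/(-5297752 + (-28 + ((½)*(-4)²)² - 382*(-4)²)) = 1/(-5297752 + (-28 + ((½)*16)² - 382*16)) = 1/(-5297752 + (-28 + 8² - 764*8)) = 1/(-5297752 + (-28 + 64 - 6112)) = 1/(-5297752 - 6076) = 1/(-5303828) = -1/5303828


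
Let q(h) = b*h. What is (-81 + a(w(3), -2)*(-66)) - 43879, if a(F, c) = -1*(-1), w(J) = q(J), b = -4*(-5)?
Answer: -44026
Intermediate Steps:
b = 20
q(h) = 20*h
w(J) = 20*J
a(F, c) = 1
(-81 + a(w(3), -2)*(-66)) - 43879 = (-81 + 1*(-66)) - 43879 = (-81 - 66) - 43879 = -147 - 43879 = -44026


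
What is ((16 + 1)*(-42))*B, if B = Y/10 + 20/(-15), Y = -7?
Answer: 7259/5 ≈ 1451.8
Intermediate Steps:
B = -61/30 (B = -7/10 + 20/(-15) = -7*⅒ + 20*(-1/15) = -7/10 - 4/3 = -61/30 ≈ -2.0333)
((16 + 1)*(-42))*B = ((16 + 1)*(-42))*(-61/30) = (17*(-42))*(-61/30) = -714*(-61/30) = 7259/5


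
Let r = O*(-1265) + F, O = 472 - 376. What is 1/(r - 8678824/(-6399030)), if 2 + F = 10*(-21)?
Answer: -290865/35383914488 ≈ -8.2203e-6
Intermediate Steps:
O = 96
F = -212 (F = -2 + 10*(-21) = -2 - 210 = -212)
r = -121652 (r = 96*(-1265) - 212 = -121440 - 212 = -121652)
1/(r - 8678824/(-6399030)) = 1/(-121652 - 8678824/(-6399030)) = 1/(-121652 - 8678824*(-1/6399030)) = 1/(-121652 + 394492/290865) = 1/(-35383914488/290865) = -290865/35383914488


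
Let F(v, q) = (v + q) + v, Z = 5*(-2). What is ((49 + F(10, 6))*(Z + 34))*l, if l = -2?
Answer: -3600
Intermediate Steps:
Z = -10
F(v, q) = q + 2*v (F(v, q) = (q + v) + v = q + 2*v)
((49 + F(10, 6))*(Z + 34))*l = ((49 + (6 + 2*10))*(-10 + 34))*(-2) = ((49 + (6 + 20))*24)*(-2) = ((49 + 26)*24)*(-2) = (75*24)*(-2) = 1800*(-2) = -3600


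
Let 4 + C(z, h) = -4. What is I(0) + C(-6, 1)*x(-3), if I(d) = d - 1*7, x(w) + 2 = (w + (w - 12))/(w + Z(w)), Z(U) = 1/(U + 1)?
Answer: -225/7 ≈ -32.143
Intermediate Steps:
Z(U) = 1/(1 + U)
C(z, h) = -8 (C(z, h) = -4 - 4 = -8)
x(w) = -2 + (-12 + 2*w)/(w + 1/(1 + w)) (x(w) = -2 + (w + (w - 12))/(w + 1/(1 + w)) = -2 + (w + (-12 + w))/(w + 1/(1 + w)) = -2 + (-12 + 2*w)/(w + 1/(1 + w)))
I(d) = -7 + d (I(d) = d - 7 = -7 + d)
I(0) + C(-6, 1)*x(-3) = (-7 + 0) - 16*(-7 - 6*(-3))/(1 - 3*(1 - 3)) = -7 - 16*(-7 + 18)/(1 - 3*(-2)) = -7 - 16*11/(1 + 6) = -7 - 16*11/7 = -7 - 8*22/7 = -7 - 176/7 = -225/7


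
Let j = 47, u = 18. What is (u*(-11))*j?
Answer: -9306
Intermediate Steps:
(u*(-11))*j = (18*(-11))*47 = -198*47 = -9306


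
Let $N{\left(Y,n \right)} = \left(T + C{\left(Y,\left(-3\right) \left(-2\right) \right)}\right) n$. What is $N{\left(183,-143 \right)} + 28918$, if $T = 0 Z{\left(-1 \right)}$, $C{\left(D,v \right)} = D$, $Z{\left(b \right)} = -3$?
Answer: $2749$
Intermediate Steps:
$T = 0$ ($T = 0 \left(-3\right) = 0$)
$N{\left(Y,n \right)} = Y n$ ($N{\left(Y,n \right)} = \left(0 + Y\right) n = Y n$)
$N{\left(183,-143 \right)} + 28918 = 183 \left(-143\right) + 28918 = -26169 + 28918 = 2749$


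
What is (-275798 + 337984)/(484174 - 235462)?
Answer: 31093/124356 ≈ 0.25003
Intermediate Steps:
(-275798 + 337984)/(484174 - 235462) = 62186/248712 = 62186*(1/248712) = 31093/124356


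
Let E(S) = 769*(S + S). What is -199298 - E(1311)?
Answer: -2215616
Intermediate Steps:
E(S) = 1538*S (E(S) = 769*(2*S) = 1538*S)
-199298 - E(1311) = -199298 - 1538*1311 = -199298 - 1*2016318 = -199298 - 2016318 = -2215616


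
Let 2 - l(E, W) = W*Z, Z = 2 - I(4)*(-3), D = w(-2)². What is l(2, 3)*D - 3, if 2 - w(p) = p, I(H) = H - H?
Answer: -67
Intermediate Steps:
I(H) = 0
w(p) = 2 - p
D = 16 (D = (2 - 1*(-2))² = (2 + 2)² = 4² = 16)
Z = 2 (Z = 2 - 0*(-3) = 2 - 1*0 = 2 + 0 = 2)
l(E, W) = 2 - 2*W (l(E, W) = 2 - W*2 = 2 - 2*W)
l(2, 3)*D - 3 = (2 - 2*3)*16 - 3 = (2 - 6)*16 - 3 = -4*16 - 3 = -64 - 3 = -67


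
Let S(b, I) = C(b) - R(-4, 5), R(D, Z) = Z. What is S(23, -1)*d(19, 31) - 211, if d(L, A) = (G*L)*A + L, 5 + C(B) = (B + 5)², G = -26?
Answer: -11838541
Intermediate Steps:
C(B) = -5 + (5 + B)² (C(B) = -5 + (B + 5)² = -5 + (5 + B)²)
S(b, I) = -10 + (5 + b)² (S(b, I) = (-5 + (5 + b)²) - 1*5 = (-5 + (5 + b)²) - 5 = -10 + (5 + b)²)
d(L, A) = L - 26*A*L (d(L, A) = (-26*L)*A + L = -26*A*L + L = L - 26*A*L)
S(23, -1)*d(19, 31) - 211 = (-10 + (5 + 23)²)*(19*(1 - 26*31)) - 211 = (-10 + 28²)*(19*(1 - 806)) - 211 = (-10 + 784)*(19*(-805)) - 211 = 774*(-15295) - 211 = -11838330 - 211 = -11838541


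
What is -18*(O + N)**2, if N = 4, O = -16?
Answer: -2592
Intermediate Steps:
-18*(O + N)**2 = -18*(-16 + 4)**2 = -18*(-12)**2 = -18*144 = -2592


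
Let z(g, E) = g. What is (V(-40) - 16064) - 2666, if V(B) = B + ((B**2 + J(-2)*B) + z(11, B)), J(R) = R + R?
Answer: -16999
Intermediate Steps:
J(R) = 2*R
V(B) = 11 + B**2 - 3*B (V(B) = B + ((B**2 + (2*(-2))*B) + 11) = B + ((B**2 - 4*B) + 11) = B + (11 + B**2 - 4*B) = 11 + B**2 - 3*B)
(V(-40) - 16064) - 2666 = ((11 + (-40)**2 - 3*(-40)) - 16064) - 2666 = ((11 + 1600 + 120) - 16064) - 2666 = (1731 - 16064) - 2666 = -14333 - 2666 = -16999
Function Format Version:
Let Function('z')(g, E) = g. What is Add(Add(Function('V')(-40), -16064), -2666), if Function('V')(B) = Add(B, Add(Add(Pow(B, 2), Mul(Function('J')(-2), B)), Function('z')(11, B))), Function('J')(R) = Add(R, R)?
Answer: -16999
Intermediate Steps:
Function('J')(R) = Mul(2, R)
Function('V')(B) = Add(11, Pow(B, 2), Mul(-3, B)) (Function('V')(B) = Add(B, Add(Add(Pow(B, 2), Mul(Mul(2, -2), B)), 11)) = Add(B, Add(Add(Pow(B, 2), Mul(-4, B)), 11)) = Add(B, Add(11, Pow(B, 2), Mul(-4, B))) = Add(11, Pow(B, 2), Mul(-3, B)))
Add(Add(Function('V')(-40), -16064), -2666) = Add(Add(Add(11, Pow(-40, 2), Mul(-3, -40)), -16064), -2666) = Add(Add(Add(11, 1600, 120), -16064), -2666) = Add(Add(1731, -16064), -2666) = Add(-14333, -2666) = -16999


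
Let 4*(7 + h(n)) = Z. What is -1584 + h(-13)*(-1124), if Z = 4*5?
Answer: 664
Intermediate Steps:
Z = 20
h(n) = -2 (h(n) = -7 + (1/4)*20 = -7 + 5 = -2)
-1584 + h(-13)*(-1124) = -1584 - 2*(-1124) = -1584 + 2248 = 664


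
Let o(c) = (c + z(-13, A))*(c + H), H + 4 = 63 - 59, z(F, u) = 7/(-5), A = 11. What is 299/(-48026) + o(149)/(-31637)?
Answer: -5328332327/7596992810 ≈ -0.70137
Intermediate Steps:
z(F, u) = -7/5 (z(F, u) = 7*(-⅕) = -7/5)
H = 0 (H = -4 + (63 - 59) = -4 + 4 = 0)
o(c) = c*(-7/5 + c) (o(c) = (c - 7/5)*(c + 0) = (-7/5 + c)*c = c*(-7/5 + c))
299/(-48026) + o(149)/(-31637) = 299/(-48026) + ((⅕)*149*(-7 + 5*149))/(-31637) = 299*(-1/48026) + ((⅕)*149*(-7 + 745))*(-1/31637) = -299/48026 + ((⅕)*149*738)*(-1/31637) = -299/48026 + (109962/5)*(-1/31637) = -299/48026 - 109962/158185 = -5328332327/7596992810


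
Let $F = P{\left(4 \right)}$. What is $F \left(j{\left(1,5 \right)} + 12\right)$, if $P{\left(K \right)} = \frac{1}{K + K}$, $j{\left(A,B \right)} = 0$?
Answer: $\frac{3}{2} \approx 1.5$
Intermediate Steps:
$P{\left(K \right)} = \frac{1}{2 K}$
$F = \frac{1}{8}$ ($F = \frac{1}{2 \cdot 4} = \frac{1}{2} \cdot \frac{1}{4} = \frac{1}{8} \approx 0.125$)
$F \left(j{\left(1,5 \right)} + 12\right) = \frac{0 + 12}{8} = \frac{1}{8} \cdot 12 = \frac{3}{2}$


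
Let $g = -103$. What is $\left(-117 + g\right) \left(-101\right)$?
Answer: $22220$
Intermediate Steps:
$\left(-117 + g\right) \left(-101\right) = \left(-117 - 103\right) \left(-101\right) = \left(-220\right) \left(-101\right) = 22220$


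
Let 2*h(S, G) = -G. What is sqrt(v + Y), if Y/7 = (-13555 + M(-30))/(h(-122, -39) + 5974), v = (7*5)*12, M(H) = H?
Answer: 5*sqrt(2322768938)/11987 ≈ 20.103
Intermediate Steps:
h(S, G) = -G/2 (h(S, G) = (-G)/2 = -G/2)
v = 420 (v = 35*12 = 420)
Y = -190190/11987 (Y = 7*((-13555 - 30)/(-1/2*(-39) + 5974)) = 7*(-13585/(39/2 + 5974)) = 7*(-13585/11987/2) = 7*(-13585*2/11987) = 7*(-27170/11987) = -190190/11987 ≈ -15.866)
sqrt(v + Y) = sqrt(420 - 190190/11987) = sqrt(4844350/11987) = 5*sqrt(2322768938)/11987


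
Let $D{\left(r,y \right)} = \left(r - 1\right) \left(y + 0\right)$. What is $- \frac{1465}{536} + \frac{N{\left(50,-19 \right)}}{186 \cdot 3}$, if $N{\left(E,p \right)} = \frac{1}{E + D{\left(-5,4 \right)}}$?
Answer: $- \frac{5313421}{1944072} \approx -2.7331$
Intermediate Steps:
$D{\left(r,y \right)} = y \left(-1 + r\right)$ ($D{\left(r,y \right)} = \left(-1 + r\right) y = y \left(-1 + r\right)$)
$N{\left(E,p \right)} = \frac{1}{-24 + E}$ ($N{\left(E,p \right)} = \frac{1}{E + 4 \left(-1 - 5\right)} = \frac{1}{E + 4 \left(-6\right)} = \frac{1}{E - 24} = \frac{1}{-24 + E}$)
$- \frac{1465}{536} + \frac{N{\left(50,-19 \right)}}{186 \cdot 3} = - \frac{1465}{536} + \frac{1}{\left(-24 + 50\right) 186 \cdot 3} = \left(-1465\right) \frac{1}{536} + \frac{1}{26 \cdot 558} = - \frac{1465}{536} + \frac{1}{26} \cdot \frac{1}{558} = - \frac{1465}{536} + \frac{1}{14508} = - \frac{5313421}{1944072}$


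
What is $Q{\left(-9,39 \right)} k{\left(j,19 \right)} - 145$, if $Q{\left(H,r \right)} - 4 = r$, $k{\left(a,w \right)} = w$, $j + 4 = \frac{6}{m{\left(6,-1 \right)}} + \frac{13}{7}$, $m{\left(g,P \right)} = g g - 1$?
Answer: $672$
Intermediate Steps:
$m{\left(g,P \right)} = -1 + g^{2}$ ($m{\left(g,P \right)} = g^{2} - 1 = -1 + g^{2}$)
$j = - \frac{69}{35}$ ($j = -4 + \left(\frac{6}{-1 + 6^{2}} + \frac{13}{7}\right) = -4 + \left(\frac{6}{-1 + 36} + 13 \cdot \frac{1}{7}\right) = -4 + \left(\frac{6}{35} + \frac{13}{7}\right) = -4 + \frac{71}{35} = - \frac{69}{35} \approx -1.9714$)
$Q{\left(H,r \right)} = 4 + r$
$Q{\left(-9,39 \right)} k{\left(j,19 \right)} - 145 = \left(4 + 39\right) 19 - 145 = 43 \cdot 19 - 145 = 817 - 145 = 672$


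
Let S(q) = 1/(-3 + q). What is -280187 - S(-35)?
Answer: -10647105/38 ≈ -2.8019e+5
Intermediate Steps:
-280187 - S(-35) = -280187 - 1/(-3 - 35) = -280187 - 1/(-38) = -280187 - 1*(-1/38) = -280187 + 1/38 = -10647105/38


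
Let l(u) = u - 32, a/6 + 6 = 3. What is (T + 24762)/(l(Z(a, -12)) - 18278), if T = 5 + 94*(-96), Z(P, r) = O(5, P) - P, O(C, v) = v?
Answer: -15743/18310 ≈ -0.85980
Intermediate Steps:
a = -18 (a = -36 + 6*3 = -36 + 18 = -18)
Z(P, r) = 0 (Z(P, r) = P - P = 0)
l(u) = -32 + u
T = -9019 (T = 5 - 9024 = -9019)
(T + 24762)/(l(Z(a, -12)) - 18278) = (-9019 + 24762)/((-32 + 0) - 18278) = 15743/(-32 - 18278) = 15743/(-18310) = 15743*(-1/18310) = -15743/18310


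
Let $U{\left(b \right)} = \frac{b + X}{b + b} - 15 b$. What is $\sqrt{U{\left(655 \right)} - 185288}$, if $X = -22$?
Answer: $\frac{i \sqrt{334832590070}}{1310} \approx 441.72 i$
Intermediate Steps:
$U{\left(b \right)} = - 15 b + \frac{-22 + b}{2 b}$ ($U{\left(b \right)} = \frac{b - 22}{b + b} - 15 b = \frac{-22 + b}{2 b} - 15 b = - 15 b + \frac{-22 + b}{2 b}$)
$\sqrt{U{\left(655 \right)} - 185288} = \sqrt{\left(\frac{1}{2} - 9825 - \frac{11}{655}\right) - 185288} = \sqrt{- \frac{12870117}{1310} - 185288} = \sqrt{- \frac{255597397}{1310}} = \frac{i \sqrt{334832590070}}{1310}$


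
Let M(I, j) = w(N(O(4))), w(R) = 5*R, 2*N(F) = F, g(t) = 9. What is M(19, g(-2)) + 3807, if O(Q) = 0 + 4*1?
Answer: 3817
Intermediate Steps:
O(Q) = 4 (O(Q) = 0 + 4 = 4)
N(F) = F/2
M(I, j) = 10 (M(I, j) = 5*((1/2)*4) = 5*2 = 10)
M(19, g(-2)) + 3807 = 10 + 3807 = 3817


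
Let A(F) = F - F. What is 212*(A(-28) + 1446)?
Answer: 306552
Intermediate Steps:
A(F) = 0
212*(A(-28) + 1446) = 212*(0 + 1446) = 212*1446 = 306552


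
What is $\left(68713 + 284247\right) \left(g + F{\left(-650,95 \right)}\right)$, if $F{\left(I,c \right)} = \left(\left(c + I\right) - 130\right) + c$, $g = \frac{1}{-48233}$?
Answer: $- \frac{10044348964160}{48233} \approx -2.0825 \cdot 10^{8}$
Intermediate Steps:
$g = - \frac{1}{48233} \approx -2.0733 \cdot 10^{-5}$
$F{\left(I,c \right)} = -130 + I + 2 c$ ($F{\left(I,c \right)} = \left(\left(I + c\right) - 130\right) + c = \left(-130 + I + c\right) + c = -130 + I + 2 c$)
$\left(68713 + 284247\right) \left(g + F{\left(-650,95 \right)}\right) = \left(68713 + 284247\right) \left(- \frac{1}{48233} - 590\right) = 352960 \left(- \frac{1}{48233} - 590\right) = 352960 \left(- \frac{28457471}{48233}\right) = - \frac{10044348964160}{48233}$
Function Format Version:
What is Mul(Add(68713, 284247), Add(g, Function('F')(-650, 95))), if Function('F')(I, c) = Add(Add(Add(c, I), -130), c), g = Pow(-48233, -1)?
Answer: Rational(-10044348964160, 48233) ≈ -2.0825e+8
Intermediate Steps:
g = Rational(-1, 48233) ≈ -2.0733e-5
Function('F')(I, c) = Add(-130, I, Mul(2, c)) (Function('F')(I, c) = Add(Add(Add(I, c), -130), c) = Add(Add(-130, I, c), c) = Add(-130, I, Mul(2, c)))
Mul(Add(68713, 284247), Add(g, Function('F')(-650, 95))) = Mul(Add(68713, 284247), Add(Rational(-1, 48233), Add(-130, -650, Mul(2, 95)))) = Mul(352960, Add(Rational(-1, 48233), Add(-130, -650, 190))) = Mul(352960, Add(Rational(-1, 48233), -590)) = Mul(352960, Rational(-28457471, 48233)) = Rational(-10044348964160, 48233)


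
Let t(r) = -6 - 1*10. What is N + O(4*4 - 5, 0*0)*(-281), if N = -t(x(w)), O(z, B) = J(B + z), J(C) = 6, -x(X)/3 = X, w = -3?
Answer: -1670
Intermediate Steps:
x(X) = -3*X
O(z, B) = 6
t(r) = -16 (t(r) = -6 - 10 = -16)
N = 16 (N = -1*(-16) = 16)
N + O(4*4 - 5, 0*0)*(-281) = 16 + 6*(-281) = 16 - 1686 = -1670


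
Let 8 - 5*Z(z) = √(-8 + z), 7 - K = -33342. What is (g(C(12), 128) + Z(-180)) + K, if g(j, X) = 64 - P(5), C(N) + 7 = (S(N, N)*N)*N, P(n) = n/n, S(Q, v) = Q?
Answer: 167068/5 - 2*I*√47/5 ≈ 33414.0 - 2.7423*I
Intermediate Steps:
K = 33349 (K = 7 - 1*(-33342) = 7 + 33342 = 33349)
P(n) = 1
Z(z) = 8/5 - √(-8 + z)/5
C(N) = -7 + N³ (C(N) = -7 + (N*N)*N = -7 + N²*N = -7 + N³)
g(j, X) = 63 (g(j, X) = 64 - 1*1 = 64 - 1 = 63)
(g(C(12), 128) + Z(-180)) + K = (63 + (8/5 - √(-8 - 180)/5)) + 33349 = (63 + (8/5 - 2*I*√47/5)) + 33349 = (323/5 - 2*I*√47/5) + 33349 = 167068/5 - 2*I*√47/5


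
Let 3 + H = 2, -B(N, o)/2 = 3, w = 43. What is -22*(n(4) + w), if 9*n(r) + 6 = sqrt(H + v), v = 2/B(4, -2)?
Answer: -2794/3 - 44*I*sqrt(3)/27 ≈ -931.33 - 2.8226*I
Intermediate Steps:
B(N, o) = -6 (B(N, o) = -2*3 = -6)
H = -1 (H = -3 + 2 = -1)
v = -1/3 (v = 2/(-6) = 2*(-1/6) = -1/3 ≈ -0.33333)
n(r) = -2/3 + 2*I*sqrt(3)/27 (n(r) = -2/3 + sqrt(-1 - 1/3)/9 = -2/3 + sqrt(-4/3)/9 = -2/3 + (2*I*sqrt(3)/3)/9 = -2/3 + 2*I*sqrt(3)/27)
-22*(n(4) + w) = -22*((-2/3 + 2*I*sqrt(3)/27) + 43) = -22*(127/3 + 2*I*sqrt(3)/27) = -2794/3 - 44*I*sqrt(3)/27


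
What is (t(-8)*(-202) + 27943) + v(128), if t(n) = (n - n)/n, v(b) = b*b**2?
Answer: 2125095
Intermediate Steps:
v(b) = b**3
t(n) = 0 (t(n) = 0/n = 0)
(t(-8)*(-202) + 27943) + v(128) = (0*(-202) + 27943) + 128**3 = (0 + 27943) + 2097152 = 27943 + 2097152 = 2125095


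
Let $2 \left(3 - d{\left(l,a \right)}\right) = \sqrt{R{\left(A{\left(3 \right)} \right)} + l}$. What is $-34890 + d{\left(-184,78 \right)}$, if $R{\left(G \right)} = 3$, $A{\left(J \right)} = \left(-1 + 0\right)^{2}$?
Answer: $-34887 - \frac{i \sqrt{181}}{2} \approx -34887.0 - 6.7268 i$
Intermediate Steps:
$A{\left(J \right)} = 1$ ($A{\left(J \right)} = \left(-1\right)^{2} = 1$)
$d{\left(l,a \right)} = 3 - \frac{\sqrt{3 + l}}{2}$
$-34890 + d{\left(-184,78 \right)} = -34890 + \left(3 - \frac{\sqrt{3 - 184}}{2}\right) = -34890 + \left(3 - \frac{\sqrt{-181}}{2}\right) = -34890 + \left(3 - \frac{i \sqrt{181}}{2}\right) = -34887 - \frac{i \sqrt{181}}{2}$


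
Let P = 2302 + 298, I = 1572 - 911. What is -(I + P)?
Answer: -3261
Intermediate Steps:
I = 661
P = 2600
-(I + P) = -(661 + 2600) = -1*3261 = -3261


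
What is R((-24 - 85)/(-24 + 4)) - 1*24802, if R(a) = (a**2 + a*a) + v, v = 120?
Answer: -4924519/200 ≈ -24623.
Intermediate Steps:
R(a) = 120 + 2*a**2 (R(a) = (a**2 + a*a) + 120 = (a**2 + a**2) + 120 = 2*a**2 + 120 = 120 + 2*a**2)
R((-24 - 85)/(-24 + 4)) - 1*24802 = (120 + 2*((-24 - 85)/(-24 + 4))**2) - 1*24802 = (120 + 2*(-109/(-20))**2) - 24802 = (120 + 2*(-109*(-1/20))**2) - 24802 = (120 + 2*(109/20)**2) - 24802 = (120 + 2*(11881/400)) - 24802 = (120 + 11881/200) - 24802 = 35881/200 - 24802 = -4924519/200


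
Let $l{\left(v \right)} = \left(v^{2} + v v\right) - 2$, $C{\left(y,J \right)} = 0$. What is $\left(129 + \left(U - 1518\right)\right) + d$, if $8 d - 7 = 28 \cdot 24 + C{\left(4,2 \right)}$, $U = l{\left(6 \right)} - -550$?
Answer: $- \frac{5473}{8} \approx -684.13$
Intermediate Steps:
$l{\left(v \right)} = -2 + 2 v^{2}$ ($l{\left(v \right)} = \left(v^{2} + v^{2}\right) - 2 = 2 v^{2} - 2 = -2 + 2 v^{2}$)
$U = 620$ ($U = \left(-2 + 2 \cdot 6^{2}\right) - -550 = \left(-2 + 2 \cdot 36\right) + 550 = \left(-2 + 72\right) + 550 = 70 + 550 = 620$)
$d = \frac{679}{8}$ ($d = \frac{7}{8} + \frac{28 \cdot 24 + 0}{8} = \frac{7}{8} + \frac{672 + 0}{8} = \frac{7}{8} + \frac{1}{8} \cdot 672 = \frac{7}{8} + 84 = \frac{679}{8} \approx 84.875$)
$\left(129 + \left(U - 1518\right)\right) + d = \left(129 + \left(620 - 1518\right)\right) + \frac{679}{8} = \left(129 - 898\right) + \frac{679}{8} = -769 + \frac{679}{8} = - \frac{5473}{8}$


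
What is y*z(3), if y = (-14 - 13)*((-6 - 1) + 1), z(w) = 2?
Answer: 324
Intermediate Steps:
y = 162 (y = -27*(-7 + 1) = -27*(-6) = 162)
y*z(3) = 162*2 = 324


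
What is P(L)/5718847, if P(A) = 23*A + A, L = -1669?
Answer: -40056/5718847 ≈ -0.0070042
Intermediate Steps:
P(A) = 24*A
P(L)/5718847 = (24*(-1669))/5718847 = -40056*1/5718847 = -40056/5718847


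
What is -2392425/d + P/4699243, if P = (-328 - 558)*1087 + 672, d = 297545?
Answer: -2305789343545/279647251687 ≈ -8.2453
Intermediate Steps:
P = -962410 (P = -886*1087 + 672 = -963082 + 672 = -962410)
-2392425/d + P/4699243 = -2392425/297545 - 962410/4699243 = -2392425*1/297545 - 962410*1/4699243 = -478485/59509 - 962410/4699243 = -2305789343545/279647251687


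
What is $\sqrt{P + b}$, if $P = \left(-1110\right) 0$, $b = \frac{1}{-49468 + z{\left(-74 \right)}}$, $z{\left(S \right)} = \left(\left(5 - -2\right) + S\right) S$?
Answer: $\frac{i \sqrt{44510}}{44510} \approx 0.0047399 i$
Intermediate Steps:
$z{\left(S \right)} = S \left(7 + S\right)$ ($z{\left(S \right)} = \left(\left(5 + 2\right) + S\right) S = \left(7 + S\right) S = S \left(7 + S\right)$)
$b = - \frac{1}{44510}$ ($b = \frac{1}{-49468 - 74 \left(7 - 74\right)} = \frac{1}{-49468 - -4958} = \frac{1}{-49468 + 4958} = \frac{1}{-44510} = - \frac{1}{44510} \approx -2.2467 \cdot 10^{-5}$)
$P = 0$
$\sqrt{P + b} = \sqrt{0 - \frac{1}{44510}} = \sqrt{- \frac{1}{44510}} = \frac{i \sqrt{44510}}{44510}$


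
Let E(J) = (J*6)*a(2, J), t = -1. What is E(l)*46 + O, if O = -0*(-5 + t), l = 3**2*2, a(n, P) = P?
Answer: 89424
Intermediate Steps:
l = 18 (l = 9*2 = 18)
E(J) = 6*J**2 (E(J) = (J*6)*J = (6*J)*J = 6*J**2)
O = 0 (O = -0*(-5 - 1) = -0*(-6) = -1*0 = 0)
E(l)*46 + O = (6*18**2)*46 + 0 = (6*324)*46 + 0 = 1944*46 + 0 = 89424 + 0 = 89424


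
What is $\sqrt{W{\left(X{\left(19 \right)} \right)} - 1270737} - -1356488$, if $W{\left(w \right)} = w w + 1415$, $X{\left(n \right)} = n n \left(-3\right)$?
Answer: $1356488 + i \sqrt{96433} \approx 1.3565 \cdot 10^{6} + 310.54 i$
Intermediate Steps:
$X{\left(n \right)} = - 3 n^{2}$ ($X{\left(n \right)} = n^{2} \left(-3\right) = - 3 n^{2}$)
$W{\left(w \right)} = 1415 + w^{2}$ ($W{\left(w \right)} = w^{2} + 1415 = 1415 + w^{2}$)
$\sqrt{W{\left(X{\left(19 \right)} \right)} - 1270737} - -1356488 = \sqrt{\left(1415 + \left(- 3 \cdot 19^{2}\right)^{2}\right) - 1270737} - -1356488 = \sqrt{\left(1415 + \left(\left(-3\right) 361\right)^{2}\right) - 1270737} + 1356488 = \sqrt{\left(1415 + \left(-1083\right)^{2}\right) - 1270737} + 1356488 = \sqrt{\left(1415 + 1172889\right) - 1270737} + 1356488 = \sqrt{1174304 - 1270737} + 1356488 = \sqrt{-96433} + 1356488 = i \sqrt{96433} + 1356488 = 1356488 + i \sqrt{96433}$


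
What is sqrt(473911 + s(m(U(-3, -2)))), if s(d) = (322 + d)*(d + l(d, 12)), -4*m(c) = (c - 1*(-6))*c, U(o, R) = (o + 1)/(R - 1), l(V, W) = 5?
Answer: sqrt(38487871)/9 ≈ 689.32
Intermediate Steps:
U(o, R) = (1 + o)/(-1 + R)
m(c) = -c*(6 + c)/4 (m(c) = -(c - 1*(-6))*c/4 = -(c + 6)*c/4 = -(6 + c)*c/4 = -c*(6 + c)/4)
s(d) = (5 + d)*(322 + d) (s(d) = (322 + d)*(d + 5) = (322 + d)*(5 + d) = (5 + d)*(322 + d))
sqrt(473911 + s(m(U(-3, -2)))) = sqrt(473911 + (1610 + (-(1 - 3)/(-1 - 2)*(6 + (1 - 3)/(-1 - 2))/4)**2 + 327*(-(1 - 3)/(-1 - 2)*(6 + (1 - 3)/(-1 - 2))/4))) = sqrt(473911 + (1610 + (--2/(-3)*(6 - 2/(-3))/4)**2 + 327*(--2/(-3)*(6 - 2/(-3))/4))) = sqrt(473911 + (1610 + (-(-1/3*(-2))*(6 - 1/3*(-2))/4)**2 + 327*(-(-1/3*(-2))*(6 - 1/3*(-2))/4))) = sqrt(473911 + (1610 + (-1/4*2/3*(6 + 2/3))**2 + 327*(-1/4*2/3*(6 + 2/3)))) = sqrt(473911 + (1610 + (-1/4*2/3*20/3)**2 + 327*(-1/4*2/3*20/3))) = sqrt(473911 + (1610 + (-10/9)**2 + 327*(-10/9))) = sqrt(473911 + (1610 + 100/81 - 1090/3)) = sqrt(473911 + 101080/81) = sqrt(38487871/81) = sqrt(38487871)/9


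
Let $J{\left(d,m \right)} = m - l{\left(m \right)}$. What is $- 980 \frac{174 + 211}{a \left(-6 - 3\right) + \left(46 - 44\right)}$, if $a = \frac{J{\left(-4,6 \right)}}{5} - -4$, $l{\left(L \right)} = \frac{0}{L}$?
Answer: $\frac{67375}{8} \approx 8421.9$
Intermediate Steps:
$l{\left(L \right)} = 0$
$J{\left(d,m \right)} = m$ ($J{\left(d,m \right)} = m - 0 = m + 0 = m$)
$a = \frac{26}{5}$ ($a = \frac{6}{5} - -4 = 6 \cdot \frac{1}{5} + 4 = \frac{6}{5} + 4 = \frac{26}{5} \approx 5.2$)
$- 980 \frac{174 + 211}{a \left(-6 - 3\right) + \left(46 - 44\right)} = - 980 \frac{174 + 211}{\frac{26 \left(-6 - 3\right)}{5} + \left(46 - 44\right)} = - 980 \frac{385}{\frac{26}{5} \left(-9\right) + \left(46 - 44\right)} = - 980 \frac{385}{- \frac{234}{5} + 2} = - 980 \frac{385}{- \frac{224}{5}} = - 980 \cdot 385 \left(- \frac{5}{224}\right) = \left(-980\right) \left(- \frac{275}{32}\right) = \frac{67375}{8}$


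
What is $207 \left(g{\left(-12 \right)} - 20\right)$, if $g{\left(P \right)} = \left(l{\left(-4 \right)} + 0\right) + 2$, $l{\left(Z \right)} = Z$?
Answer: $-4554$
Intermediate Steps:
$g{\left(P \right)} = -2$ ($g{\left(P \right)} = \left(-4 + 0\right) + 2 = -4 + 2 = -2$)
$207 \left(g{\left(-12 \right)} - 20\right) = 207 \left(-2 - 20\right) = 207 \left(-22\right) = -4554$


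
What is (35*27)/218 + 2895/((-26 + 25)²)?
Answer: 632055/218 ≈ 2899.3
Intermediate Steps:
(35*27)/218 + 2895/((-26 + 25)²) = 945*(1/218) + 2895/((-1)²) = 945/218 + 2895/1 = 945/218 + 2895*1 = 945/218 + 2895 = 632055/218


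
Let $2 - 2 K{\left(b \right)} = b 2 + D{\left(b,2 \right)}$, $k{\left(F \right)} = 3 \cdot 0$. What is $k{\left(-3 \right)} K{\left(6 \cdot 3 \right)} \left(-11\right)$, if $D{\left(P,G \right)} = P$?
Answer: $0$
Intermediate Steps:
$k{\left(F \right)} = 0$
$K{\left(b \right)} = 1 - \frac{3 b}{2}$ ($K{\left(b \right)} = 1 - \frac{b 2 + b}{2} = 1 - \frac{2 b + b}{2} = 1 - \frac{3 b}{2}$)
$k{\left(-3 \right)} K{\left(6 \cdot 3 \right)} \left(-11\right) = 0 \left(1 - \frac{3 \cdot 6 \cdot 3}{2}\right) \left(-11\right) = 0 \left(1 - 27\right) \left(-11\right) = 0 \left(-26\right) \left(-11\right) = 0 \left(-11\right) = 0$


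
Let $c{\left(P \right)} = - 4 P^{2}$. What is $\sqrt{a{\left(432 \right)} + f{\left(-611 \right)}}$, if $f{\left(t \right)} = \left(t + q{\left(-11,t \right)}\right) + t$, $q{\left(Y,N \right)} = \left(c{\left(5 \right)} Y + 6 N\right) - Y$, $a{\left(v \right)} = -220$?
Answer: $i \sqrt{3997} \approx 63.222 i$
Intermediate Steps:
$q{\left(Y,N \right)} = - 101 Y + 6 N$ ($q{\left(Y,N \right)} = \left(- 4 \cdot 5^{2} Y + 6 N\right) - Y = \left(\left(-4\right) 25 Y + 6 N\right) - Y = \left(- 100 Y + 6 N\right) - Y = - 101 Y + 6 N$)
$f{\left(t \right)} = 1111 + 8 t$ ($f{\left(t \right)} = \left(t + \left(\left(-101\right) \left(-11\right) + 6 t\right)\right) + t = \left(t + \left(1111 + 6 t\right)\right) + t = \left(1111 + 7 t\right) + t = 1111 + 8 t$)
$\sqrt{a{\left(432 \right)} + f{\left(-611 \right)}} = \sqrt{-220 + \left(1111 + 8 \left(-611\right)\right)} = \sqrt{-220 + \left(1111 - 4888\right)} = \sqrt{-220 - 3777} = \sqrt{-3997} = i \sqrt{3997}$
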